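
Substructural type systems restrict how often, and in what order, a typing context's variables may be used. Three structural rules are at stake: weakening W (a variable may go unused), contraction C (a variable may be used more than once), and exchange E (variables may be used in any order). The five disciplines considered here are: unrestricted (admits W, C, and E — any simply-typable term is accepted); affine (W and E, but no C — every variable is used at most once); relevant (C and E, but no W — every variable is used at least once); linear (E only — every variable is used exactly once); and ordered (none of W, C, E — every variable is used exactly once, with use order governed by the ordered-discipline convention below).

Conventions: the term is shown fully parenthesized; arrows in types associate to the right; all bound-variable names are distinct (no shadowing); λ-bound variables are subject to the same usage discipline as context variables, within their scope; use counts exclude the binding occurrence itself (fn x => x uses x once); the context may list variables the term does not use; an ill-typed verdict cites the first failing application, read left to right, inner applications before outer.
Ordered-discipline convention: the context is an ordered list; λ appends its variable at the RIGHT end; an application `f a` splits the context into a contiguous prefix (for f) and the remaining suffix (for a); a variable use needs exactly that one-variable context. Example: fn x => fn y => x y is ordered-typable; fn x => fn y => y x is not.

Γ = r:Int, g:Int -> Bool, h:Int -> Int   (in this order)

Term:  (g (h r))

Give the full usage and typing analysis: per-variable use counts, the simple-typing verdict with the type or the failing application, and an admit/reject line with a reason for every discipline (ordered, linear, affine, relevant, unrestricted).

use counts: r: 1; g: 1; h: 1
uses in reading order: g, h, r
typing: ✓ — Bool
ordered: ✗ — use order g, h, r needs exchange
linear: ✓ — r, g, h: one use apiece
affine: ✓ — none of r, g, h used more than once
relevant: ✓ — r, g, h: all used, weakening unneeded
unrestricted: ✓ — typability at Bool is all that's needed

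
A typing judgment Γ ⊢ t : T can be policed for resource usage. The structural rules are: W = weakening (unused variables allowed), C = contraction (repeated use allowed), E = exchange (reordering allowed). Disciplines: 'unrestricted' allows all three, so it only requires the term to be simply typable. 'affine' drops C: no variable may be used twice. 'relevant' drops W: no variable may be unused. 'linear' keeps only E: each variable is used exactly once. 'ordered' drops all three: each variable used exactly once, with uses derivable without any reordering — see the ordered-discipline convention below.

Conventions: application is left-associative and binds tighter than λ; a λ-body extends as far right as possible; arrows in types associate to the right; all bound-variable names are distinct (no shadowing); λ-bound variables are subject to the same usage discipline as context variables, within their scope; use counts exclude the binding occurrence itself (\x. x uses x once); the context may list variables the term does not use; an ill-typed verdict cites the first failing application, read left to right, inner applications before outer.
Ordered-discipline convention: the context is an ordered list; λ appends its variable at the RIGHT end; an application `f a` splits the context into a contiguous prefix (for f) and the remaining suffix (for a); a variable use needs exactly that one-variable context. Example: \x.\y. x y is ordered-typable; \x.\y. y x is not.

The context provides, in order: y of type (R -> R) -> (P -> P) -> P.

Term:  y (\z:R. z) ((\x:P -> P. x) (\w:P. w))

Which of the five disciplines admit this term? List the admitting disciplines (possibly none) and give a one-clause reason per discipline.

admitted in: ordered, linear, affine, relevant, unrestricted
use counts: y: 1; z (bound): 1; x (bound): 1; w (bound): 1
use order (left to right): y, z, x, w
typing: the term checks, with type P
ordered: ✓ — y, z, x, w: once each, no exchange needed
linear: ✓ — each of y, z, x, w used exactly once
affine: ✓ — none of y, z, x, w used more than once
relevant: ✓ — every one of y, z, x, w appears
unrestricted: ✓ — type-checks (P) and nothing is barred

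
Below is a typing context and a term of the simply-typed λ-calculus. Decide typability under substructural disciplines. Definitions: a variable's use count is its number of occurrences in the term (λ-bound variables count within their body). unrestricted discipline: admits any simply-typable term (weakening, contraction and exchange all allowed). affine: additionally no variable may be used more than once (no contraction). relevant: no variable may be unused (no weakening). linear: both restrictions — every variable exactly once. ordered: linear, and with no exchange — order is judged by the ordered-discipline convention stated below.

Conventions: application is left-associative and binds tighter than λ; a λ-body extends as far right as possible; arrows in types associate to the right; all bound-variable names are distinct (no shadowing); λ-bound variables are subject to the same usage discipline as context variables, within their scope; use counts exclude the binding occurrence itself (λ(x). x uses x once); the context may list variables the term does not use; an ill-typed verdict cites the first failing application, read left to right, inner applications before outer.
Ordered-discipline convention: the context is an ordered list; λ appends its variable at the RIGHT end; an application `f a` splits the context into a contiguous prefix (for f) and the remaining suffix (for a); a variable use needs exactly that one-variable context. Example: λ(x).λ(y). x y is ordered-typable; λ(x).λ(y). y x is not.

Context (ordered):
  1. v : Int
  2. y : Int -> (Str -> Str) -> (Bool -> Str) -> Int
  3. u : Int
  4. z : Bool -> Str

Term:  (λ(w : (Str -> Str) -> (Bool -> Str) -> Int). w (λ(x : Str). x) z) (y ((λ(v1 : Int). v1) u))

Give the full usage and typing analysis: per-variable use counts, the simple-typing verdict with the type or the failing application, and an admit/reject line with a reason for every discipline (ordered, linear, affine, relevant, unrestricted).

use counts: v: 0×, y: 1×, u: 1×, z: 1×, w (bound): 1×, x (bound): 1×, v1 (bound): 1×
uses in reading order: w, x, z, y, v1, u
typing: ✓ — Int
ordered: ✗, needs weakening: v unused
linear: ✗, needs weakening: v unused
affine: ✓, v, y, u, z, w, x, v1: no repeats, contraction unneeded
relevant: ✗, needs weakening: v unused
unrestricted: ✓, typability at Int is all that's needed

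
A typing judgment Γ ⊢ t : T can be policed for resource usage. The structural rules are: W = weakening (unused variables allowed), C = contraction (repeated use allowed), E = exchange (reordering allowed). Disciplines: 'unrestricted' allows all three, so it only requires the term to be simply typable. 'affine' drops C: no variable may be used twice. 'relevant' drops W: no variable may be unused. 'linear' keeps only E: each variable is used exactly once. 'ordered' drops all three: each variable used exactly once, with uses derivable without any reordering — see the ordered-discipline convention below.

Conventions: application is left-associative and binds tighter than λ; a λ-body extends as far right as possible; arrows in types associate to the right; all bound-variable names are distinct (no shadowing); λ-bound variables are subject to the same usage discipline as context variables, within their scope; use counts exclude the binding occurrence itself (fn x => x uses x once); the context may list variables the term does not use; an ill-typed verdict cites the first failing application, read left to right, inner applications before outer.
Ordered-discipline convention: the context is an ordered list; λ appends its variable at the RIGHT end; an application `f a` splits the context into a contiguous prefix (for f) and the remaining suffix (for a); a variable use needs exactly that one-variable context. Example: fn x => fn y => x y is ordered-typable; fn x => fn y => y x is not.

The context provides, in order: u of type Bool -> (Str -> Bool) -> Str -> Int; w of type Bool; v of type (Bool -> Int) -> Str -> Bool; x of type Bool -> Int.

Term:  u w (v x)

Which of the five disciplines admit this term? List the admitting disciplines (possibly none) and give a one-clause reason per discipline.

admitted in: ordered, linear, affine, relevant, unrestricted
variable uses: u ×1, w ×1, v ×1, x ×1
uses in reading order: u, w, v, x
typing: well-typed — term : Str -> Int
ordered ✓ (single-use (u, w, v, x), ordered derivation ok)
linear ✓ (single use per variable (u, w, v, x))
affine ✓ (u, w, v, x: no repeats, contraction unneeded)
relevant ✓ (none of u, w, v, x goes unused)
unrestricted ✓ (type-checks (Str -> Int) and nothing is barred)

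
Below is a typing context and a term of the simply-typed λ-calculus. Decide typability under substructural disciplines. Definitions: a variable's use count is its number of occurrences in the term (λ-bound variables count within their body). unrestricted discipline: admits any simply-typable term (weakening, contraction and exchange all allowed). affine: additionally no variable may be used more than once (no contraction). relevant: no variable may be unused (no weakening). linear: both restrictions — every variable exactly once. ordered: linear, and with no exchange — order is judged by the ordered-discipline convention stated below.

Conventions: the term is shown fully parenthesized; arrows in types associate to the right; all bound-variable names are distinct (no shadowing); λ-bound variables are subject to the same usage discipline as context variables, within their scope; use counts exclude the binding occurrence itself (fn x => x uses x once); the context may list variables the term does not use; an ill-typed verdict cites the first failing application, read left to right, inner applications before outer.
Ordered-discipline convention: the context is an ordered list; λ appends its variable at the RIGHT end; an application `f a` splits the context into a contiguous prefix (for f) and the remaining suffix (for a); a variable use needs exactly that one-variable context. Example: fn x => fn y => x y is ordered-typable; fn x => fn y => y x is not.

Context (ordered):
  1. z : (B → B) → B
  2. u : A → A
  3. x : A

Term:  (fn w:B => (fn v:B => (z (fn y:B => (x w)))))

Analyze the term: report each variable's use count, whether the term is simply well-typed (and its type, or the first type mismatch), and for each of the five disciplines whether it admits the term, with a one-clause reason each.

use counts: z ×1, u ×0, x ×1, w (λ-bound) ×1, v (λ-bound) ×0, y (λ-bound) ×0
uses in reading order: z, x, w
typing: ill-typed: applying a non-function (A)
ordered ✗ (fails simple typing)
linear ✗ (a type mismatch blocks all five)
affine ✗ (the type mismatch rejects it)
relevant ✗ (not simply typable)
unrestricted ✗ (fails simple typing)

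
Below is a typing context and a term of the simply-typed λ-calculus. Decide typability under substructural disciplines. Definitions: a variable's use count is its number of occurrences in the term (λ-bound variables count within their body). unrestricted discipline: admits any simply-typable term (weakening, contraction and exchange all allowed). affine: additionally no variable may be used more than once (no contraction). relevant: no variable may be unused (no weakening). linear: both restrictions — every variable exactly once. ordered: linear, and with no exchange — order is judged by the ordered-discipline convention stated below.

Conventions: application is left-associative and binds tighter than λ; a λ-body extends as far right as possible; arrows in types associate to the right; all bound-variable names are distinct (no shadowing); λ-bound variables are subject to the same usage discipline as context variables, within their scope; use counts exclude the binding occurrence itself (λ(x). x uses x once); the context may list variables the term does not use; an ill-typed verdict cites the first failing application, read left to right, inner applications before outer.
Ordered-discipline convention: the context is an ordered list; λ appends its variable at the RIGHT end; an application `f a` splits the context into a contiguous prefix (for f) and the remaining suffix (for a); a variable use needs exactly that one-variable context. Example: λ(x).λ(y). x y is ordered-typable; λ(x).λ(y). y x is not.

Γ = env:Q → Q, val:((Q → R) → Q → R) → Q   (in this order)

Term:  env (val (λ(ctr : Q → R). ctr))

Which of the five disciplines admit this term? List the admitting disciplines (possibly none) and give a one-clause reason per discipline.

accepted by: ordered, linear, affine, relevant, unrestricted
variable uses: env ×1; val ×1; ctr [bound] ×1
order of uses: env, val, ctr
typing: well-typed — term : Q
ordered: ✓, env, val, ctr once each; derivable with no W/C/E
linear: ✓, each of env, val, ctr used exactly once
affine: ✓, at most one use each (env, val, ctr)
relevant: ✓, env, val, ctr: all used, weakening unneeded
unrestricted: ✓, typability at Q is all that's needed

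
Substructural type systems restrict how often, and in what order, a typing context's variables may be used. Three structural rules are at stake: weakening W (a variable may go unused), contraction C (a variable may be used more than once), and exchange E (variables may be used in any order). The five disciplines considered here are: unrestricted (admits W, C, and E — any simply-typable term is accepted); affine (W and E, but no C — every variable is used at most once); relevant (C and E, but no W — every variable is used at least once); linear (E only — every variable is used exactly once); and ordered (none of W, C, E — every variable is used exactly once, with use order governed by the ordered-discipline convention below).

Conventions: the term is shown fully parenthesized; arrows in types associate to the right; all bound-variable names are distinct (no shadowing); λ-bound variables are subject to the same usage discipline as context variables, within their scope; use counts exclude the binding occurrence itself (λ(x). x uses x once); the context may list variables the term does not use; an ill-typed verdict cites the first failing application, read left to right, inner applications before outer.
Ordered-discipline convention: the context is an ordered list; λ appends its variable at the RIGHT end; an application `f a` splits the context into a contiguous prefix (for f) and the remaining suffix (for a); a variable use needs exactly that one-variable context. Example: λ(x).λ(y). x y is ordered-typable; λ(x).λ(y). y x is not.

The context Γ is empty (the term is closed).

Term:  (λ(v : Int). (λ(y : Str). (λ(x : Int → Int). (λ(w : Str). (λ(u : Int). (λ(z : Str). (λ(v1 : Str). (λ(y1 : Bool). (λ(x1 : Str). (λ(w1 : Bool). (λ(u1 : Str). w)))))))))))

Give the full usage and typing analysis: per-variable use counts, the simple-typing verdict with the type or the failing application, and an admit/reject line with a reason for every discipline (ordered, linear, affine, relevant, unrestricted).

use counts: v (bound)=0; y (bound)=0; x (bound)=0; w (bound)=1; u (bound)=0; z (bound)=0; v1 (bound)=0; y1 (bound)=0; x1 (bound)=0; w1 (bound)=0; u1 (bound)=0
order of uses: w
typing: well-typed — term : Int → Str → (Int → Int) → Str → Int → Str → Str → Bool → Str → Bool → Str → Str
ordered: ✗ — v, y, x, u, z, v1, y1, x1, w1, u1 never used (weakening)
linear: ✗ — v, y, x, u, z, v1, y1, x1, w1, u1 never used (weakening)
affine: ✓ — no duplicate uses among v, y, x, w, u, z, v1, y1, x1, w1, u1
relevant: ✗ — v, y, x, u, z, v1, y1, x1, w1, u1 never used (weakening)
unrestricted: ✓ — type-checks (Int → Str → (Int → Int) → Str → Int → Str → Str → Bool → Str → Bool → Str → Str) and nothing is barred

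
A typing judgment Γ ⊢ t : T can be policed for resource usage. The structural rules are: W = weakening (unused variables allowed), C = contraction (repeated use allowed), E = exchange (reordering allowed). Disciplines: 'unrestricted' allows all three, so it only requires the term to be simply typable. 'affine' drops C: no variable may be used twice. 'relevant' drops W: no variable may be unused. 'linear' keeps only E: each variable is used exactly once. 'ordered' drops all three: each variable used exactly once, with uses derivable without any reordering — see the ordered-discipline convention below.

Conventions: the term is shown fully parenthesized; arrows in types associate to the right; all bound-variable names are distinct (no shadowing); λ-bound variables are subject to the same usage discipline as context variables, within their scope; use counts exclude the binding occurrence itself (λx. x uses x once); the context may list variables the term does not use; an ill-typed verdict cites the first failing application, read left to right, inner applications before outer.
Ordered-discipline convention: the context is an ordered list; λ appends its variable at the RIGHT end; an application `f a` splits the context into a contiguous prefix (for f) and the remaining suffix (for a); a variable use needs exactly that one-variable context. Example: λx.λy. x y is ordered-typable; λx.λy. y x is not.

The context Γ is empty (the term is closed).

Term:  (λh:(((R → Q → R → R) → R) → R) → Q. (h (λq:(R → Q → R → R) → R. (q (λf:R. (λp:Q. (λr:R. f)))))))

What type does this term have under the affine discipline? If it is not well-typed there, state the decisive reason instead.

term : ((((R → Q → R → R) → R) → R) → Q) → Q
variable uses: h [bound]=1, q [bound]=1, f [bound]=1, p [bound]=0, r [bound]=0
uses in reading order: h, q, f
typing: well-typed at ((((R → Q → R → R) → R) → R) → Q) → Q
across the five disciplines: ordered ✗ · linear ✗ · affine ✓ · relevant ✗ · unrestricted ✓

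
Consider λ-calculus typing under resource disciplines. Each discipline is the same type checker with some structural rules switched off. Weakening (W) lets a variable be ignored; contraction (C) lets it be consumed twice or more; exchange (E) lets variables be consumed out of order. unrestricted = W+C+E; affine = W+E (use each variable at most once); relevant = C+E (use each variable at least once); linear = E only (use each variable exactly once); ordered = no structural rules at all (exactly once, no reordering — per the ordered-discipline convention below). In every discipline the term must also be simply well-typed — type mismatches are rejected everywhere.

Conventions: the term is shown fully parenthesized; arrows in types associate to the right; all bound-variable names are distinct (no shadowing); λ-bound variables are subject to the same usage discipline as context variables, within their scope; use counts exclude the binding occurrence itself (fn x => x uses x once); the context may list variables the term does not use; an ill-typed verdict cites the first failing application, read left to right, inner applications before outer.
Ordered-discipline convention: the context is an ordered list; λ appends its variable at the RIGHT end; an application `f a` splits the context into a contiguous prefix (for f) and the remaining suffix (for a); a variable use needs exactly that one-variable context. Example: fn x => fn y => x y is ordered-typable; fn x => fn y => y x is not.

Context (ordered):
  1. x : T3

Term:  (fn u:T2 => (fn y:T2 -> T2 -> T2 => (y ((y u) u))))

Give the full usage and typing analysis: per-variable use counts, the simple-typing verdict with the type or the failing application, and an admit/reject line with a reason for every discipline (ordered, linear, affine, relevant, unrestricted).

counts: x ×0, u (bound) ×2, y (bound) ×2
order of uses: y, y, u, u
typing: well-typed at T2 -> (T2 -> T2 -> T2) -> T2 -> T2
ordered: ✗ — repeated use of u ×2, y ×2; unused: x — weakening required
linear: ✗ — repeated use of u ×2, y ×2; unused: x — weakening required
affine: ✗ — repeated use of u ×2, y ×2
relevant: ✗ — unused: x — weakening required
unrestricted: ✓ — well-typed at T2 -> (T2 -> T2 -> T2) -> T2 -> T2; no restrictions here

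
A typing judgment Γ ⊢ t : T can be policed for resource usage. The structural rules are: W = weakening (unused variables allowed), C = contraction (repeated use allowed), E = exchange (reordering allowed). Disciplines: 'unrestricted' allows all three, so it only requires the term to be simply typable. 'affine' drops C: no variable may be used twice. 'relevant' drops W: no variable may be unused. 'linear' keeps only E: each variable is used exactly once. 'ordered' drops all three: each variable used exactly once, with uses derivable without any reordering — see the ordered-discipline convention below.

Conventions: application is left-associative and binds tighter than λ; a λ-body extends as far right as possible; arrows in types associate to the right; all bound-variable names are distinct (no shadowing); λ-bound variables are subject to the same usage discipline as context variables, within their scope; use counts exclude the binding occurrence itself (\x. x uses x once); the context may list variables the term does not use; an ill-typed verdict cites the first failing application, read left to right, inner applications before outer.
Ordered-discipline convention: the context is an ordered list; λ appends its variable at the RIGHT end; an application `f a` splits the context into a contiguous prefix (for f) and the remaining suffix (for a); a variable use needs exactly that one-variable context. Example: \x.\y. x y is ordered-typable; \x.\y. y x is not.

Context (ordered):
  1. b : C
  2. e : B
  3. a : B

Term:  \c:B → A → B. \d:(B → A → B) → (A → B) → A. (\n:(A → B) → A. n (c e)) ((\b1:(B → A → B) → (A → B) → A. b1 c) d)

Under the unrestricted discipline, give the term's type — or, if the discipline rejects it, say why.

term : (B → A → B) → ((B → A → B) → (A → B) → A) → A
counts: b: 0, e: 1, a: 0, c (bound): 2, d (bound): 1, n (bound): 1, b1 (bound): 1
order of uses: n, c, e, b1, c, d
typing: the term checks, with type (B → A → B) → ((B → A → B) → (A → B) → A) → A
summary: ordered ✗; linear ✗; affine ✗; relevant ✗; unrestricted ✓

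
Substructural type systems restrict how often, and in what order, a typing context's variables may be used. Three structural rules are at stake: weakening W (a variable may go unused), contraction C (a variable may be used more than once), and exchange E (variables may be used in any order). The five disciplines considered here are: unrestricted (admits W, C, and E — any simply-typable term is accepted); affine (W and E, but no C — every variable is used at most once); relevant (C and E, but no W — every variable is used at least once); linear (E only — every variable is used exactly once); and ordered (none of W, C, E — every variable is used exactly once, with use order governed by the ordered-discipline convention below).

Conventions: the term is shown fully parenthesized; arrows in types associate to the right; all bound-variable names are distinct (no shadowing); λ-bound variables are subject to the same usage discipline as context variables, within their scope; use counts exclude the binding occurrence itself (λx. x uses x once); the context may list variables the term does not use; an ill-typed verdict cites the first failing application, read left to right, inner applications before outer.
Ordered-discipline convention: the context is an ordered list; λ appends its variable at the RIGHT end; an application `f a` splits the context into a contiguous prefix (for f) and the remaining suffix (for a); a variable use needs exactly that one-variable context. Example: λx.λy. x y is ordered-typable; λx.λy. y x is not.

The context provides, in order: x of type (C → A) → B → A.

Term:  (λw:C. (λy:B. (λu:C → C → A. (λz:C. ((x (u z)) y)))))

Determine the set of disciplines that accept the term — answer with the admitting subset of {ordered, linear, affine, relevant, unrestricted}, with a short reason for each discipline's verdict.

admitted by: affine, unrestricted
use counts: x ×1; w (bound) ×0; y (bound) ×1; u (bound) ×1; z (bound) ×1
use order (left to right): x, u, z, y
typing: the term checks, with type C → B → (C → C → A) → C → A
ordered: ✗ — w never used (weakening)
linear: ✗ — w never used (weakening)
affine: ✓ — at most one use each (x, w, y, u, z)
relevant: ✗ — w never used (weakening)
unrestricted: ✓ — typability at C → B → (C → C → A) → C → A is all that's needed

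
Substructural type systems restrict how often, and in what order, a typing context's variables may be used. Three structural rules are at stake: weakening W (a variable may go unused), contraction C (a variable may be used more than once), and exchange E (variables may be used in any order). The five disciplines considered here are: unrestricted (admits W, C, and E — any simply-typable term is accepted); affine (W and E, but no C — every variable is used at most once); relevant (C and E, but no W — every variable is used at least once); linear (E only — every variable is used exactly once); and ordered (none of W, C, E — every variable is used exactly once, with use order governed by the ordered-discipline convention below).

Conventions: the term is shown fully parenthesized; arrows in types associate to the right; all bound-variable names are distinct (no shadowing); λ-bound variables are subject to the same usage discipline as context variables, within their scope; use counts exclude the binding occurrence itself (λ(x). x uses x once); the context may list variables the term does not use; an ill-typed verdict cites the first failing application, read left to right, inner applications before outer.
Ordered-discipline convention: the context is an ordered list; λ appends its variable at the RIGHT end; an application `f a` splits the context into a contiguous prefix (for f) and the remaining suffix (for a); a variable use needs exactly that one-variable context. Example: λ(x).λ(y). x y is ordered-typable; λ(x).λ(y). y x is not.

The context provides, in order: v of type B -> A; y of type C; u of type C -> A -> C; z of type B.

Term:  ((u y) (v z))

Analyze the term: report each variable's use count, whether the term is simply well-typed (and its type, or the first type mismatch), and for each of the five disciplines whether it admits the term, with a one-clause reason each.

usage: v: 1, y: 1, u: 1, z: 1
uses in reading order: u, y, v, z
typing: well-typed at C
ordered: ✗, needs exchange: uses follow u, y, v, z
linear: ✓, each of v, y, u, z used exactly once
affine: ✓, no duplicate uses among v, y, u, z
relevant: ✓, at least one use each (v, y, u, z)
unrestricted: ✓, simply typable at C; W, C, E all held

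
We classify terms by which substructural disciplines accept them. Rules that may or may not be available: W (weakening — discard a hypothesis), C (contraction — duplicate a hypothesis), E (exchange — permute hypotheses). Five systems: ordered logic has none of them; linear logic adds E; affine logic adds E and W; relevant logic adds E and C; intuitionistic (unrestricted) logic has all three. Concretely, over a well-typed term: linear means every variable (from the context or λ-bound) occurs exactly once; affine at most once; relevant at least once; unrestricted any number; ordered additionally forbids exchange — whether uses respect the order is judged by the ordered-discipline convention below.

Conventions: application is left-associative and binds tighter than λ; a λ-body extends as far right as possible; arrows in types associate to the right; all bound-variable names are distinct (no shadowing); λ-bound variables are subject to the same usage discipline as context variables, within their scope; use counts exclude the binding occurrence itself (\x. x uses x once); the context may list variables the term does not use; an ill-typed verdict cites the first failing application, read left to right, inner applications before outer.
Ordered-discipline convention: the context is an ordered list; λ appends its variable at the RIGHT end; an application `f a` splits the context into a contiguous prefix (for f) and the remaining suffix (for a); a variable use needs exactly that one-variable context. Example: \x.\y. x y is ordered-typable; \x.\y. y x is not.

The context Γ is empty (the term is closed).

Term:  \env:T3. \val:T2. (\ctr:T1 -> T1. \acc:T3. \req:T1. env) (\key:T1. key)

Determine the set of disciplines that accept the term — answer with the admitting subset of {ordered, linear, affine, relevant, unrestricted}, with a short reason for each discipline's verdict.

accepted by: affine, unrestricted
variable uses: env (bound) ×1; val (bound) ×0; ctr (bound) ×0; acc (bound) ×0; req (bound) ×0; key (bound) ×1
order of uses: env, key
typing: the term checks, with type T3 -> T2 -> T3 -> T1 -> T3
ordered: ✗ — val, ctr, acc, req never used (weakening)
linear: ✗ — val, ctr, acc, req never used (weakening)
affine: ✓ — at most one use each (env, val, ctr, acc, req, key)
relevant: ✗ — val, ctr, acc, req never used (weakening)
unrestricted: ✓ — simply typable at T3 -> T2 -> T3 -> T1 -> T3; W, C, E all held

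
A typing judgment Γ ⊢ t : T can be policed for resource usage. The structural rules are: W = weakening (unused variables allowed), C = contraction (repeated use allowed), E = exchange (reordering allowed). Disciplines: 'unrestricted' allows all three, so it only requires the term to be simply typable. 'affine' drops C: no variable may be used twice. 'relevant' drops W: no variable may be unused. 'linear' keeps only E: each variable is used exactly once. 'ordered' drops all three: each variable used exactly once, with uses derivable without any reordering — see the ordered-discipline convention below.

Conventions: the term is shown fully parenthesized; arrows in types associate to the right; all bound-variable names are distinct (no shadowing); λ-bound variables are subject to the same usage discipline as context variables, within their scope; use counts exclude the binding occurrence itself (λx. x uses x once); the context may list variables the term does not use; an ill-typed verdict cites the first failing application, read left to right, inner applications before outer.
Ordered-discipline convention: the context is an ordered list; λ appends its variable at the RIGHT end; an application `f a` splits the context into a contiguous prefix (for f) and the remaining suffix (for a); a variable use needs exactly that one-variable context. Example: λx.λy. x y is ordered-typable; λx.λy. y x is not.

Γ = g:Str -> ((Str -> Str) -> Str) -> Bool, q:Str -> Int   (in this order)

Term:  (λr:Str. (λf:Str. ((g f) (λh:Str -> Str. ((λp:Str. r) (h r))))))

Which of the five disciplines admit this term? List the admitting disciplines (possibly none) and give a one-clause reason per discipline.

admitted in: unrestricted
use counts: g=1; q=0; r (bound)=2; f (bound)=1; h (bound)=1; p (bound)=0
left-to-right use order: g, f, r, h, r
typing: well-typed — term : Str -> Str -> Bool
ordered: ✗ — repeated use of r ×2; needs weakening: q, p unused
linear: ✗ — repeated use of r ×2; needs weakening: q, p unused
affine: ✗ — repeated use of r ×2
relevant: ✗ — needs weakening: q, p unused
unrestricted: ✓ — type-checks (Str -> Str -> Bool) and nothing is barred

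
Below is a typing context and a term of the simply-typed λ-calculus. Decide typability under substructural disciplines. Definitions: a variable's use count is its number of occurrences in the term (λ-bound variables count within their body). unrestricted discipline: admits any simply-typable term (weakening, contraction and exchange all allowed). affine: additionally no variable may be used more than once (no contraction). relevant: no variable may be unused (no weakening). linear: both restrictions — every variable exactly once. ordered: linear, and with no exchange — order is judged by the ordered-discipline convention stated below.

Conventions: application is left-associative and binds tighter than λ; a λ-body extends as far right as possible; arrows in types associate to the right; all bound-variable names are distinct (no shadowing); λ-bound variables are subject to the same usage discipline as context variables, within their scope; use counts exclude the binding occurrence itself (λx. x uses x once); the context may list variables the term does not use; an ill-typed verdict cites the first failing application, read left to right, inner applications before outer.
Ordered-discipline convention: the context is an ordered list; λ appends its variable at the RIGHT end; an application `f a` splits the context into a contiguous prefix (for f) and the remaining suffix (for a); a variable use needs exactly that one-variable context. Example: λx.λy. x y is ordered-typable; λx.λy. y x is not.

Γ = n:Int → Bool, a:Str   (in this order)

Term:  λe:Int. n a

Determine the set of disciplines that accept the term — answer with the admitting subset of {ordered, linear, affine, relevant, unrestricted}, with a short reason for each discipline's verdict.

accepted by: none
variable uses: n ×1; a ×1; e (bound) ×0
use order (left to right): n, a
typing: ill-typed: an argument Str mismatches the expected Int
ordered ✗ (not simply typable)
linear ✗ (fails simple typing)
affine ✗ (a type mismatch blocks all five)
relevant ✗ (the type mismatch rejects it)
unrestricted ✗ (not simply typable)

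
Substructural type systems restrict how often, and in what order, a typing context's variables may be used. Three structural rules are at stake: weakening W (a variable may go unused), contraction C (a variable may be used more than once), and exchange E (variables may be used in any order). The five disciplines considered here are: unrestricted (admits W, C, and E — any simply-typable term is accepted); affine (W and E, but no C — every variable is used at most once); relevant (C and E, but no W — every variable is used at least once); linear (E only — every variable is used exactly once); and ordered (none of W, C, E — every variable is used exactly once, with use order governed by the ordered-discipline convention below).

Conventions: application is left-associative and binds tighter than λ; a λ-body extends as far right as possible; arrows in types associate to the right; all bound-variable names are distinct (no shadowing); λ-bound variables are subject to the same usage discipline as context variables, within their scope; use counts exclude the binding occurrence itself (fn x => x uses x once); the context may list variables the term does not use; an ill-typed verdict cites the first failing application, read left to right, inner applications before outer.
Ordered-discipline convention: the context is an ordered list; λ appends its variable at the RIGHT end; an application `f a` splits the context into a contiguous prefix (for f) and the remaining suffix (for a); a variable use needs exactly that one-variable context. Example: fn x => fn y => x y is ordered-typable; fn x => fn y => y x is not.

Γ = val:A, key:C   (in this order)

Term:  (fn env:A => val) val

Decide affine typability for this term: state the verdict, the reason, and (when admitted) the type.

no — val ×2 used more than once (contraction)
usage: val: 2×; key: 0×; env (bound): 0×
use order (left to right): val, val
typing: ✓ — A
all disciplines: ordered ✗ · linear ✗ · affine ✗ · relevant ✗ · unrestricted ✓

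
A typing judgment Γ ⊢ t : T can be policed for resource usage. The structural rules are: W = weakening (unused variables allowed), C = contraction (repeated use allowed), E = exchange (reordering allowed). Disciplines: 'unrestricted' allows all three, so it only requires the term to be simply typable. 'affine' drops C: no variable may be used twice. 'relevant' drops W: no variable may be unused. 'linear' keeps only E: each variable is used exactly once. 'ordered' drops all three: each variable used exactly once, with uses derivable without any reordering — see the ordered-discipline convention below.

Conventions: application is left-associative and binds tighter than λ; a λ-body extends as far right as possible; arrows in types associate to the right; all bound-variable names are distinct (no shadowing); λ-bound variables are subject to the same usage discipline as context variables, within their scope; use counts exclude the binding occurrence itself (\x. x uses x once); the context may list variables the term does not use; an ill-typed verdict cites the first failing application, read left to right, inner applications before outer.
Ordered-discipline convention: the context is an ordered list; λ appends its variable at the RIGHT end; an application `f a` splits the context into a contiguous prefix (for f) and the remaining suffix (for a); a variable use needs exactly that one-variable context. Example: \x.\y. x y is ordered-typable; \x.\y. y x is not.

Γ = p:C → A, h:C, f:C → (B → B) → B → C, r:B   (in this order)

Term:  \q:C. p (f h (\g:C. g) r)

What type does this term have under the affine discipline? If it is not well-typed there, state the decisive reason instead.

not well-typed under affine — a type mismatch blocks all five
use counts: p ×1, h ×1, f ×1, r ×1, q [bound] ×0, g [bound] ×1
order of uses: p, f, h, g, r
typing: ill-typed: an argument C → C mismatches the expected B → B
across the five disciplines: ordered ✗ · linear ✗ · affine ✗ · relevant ✗ · unrestricted ✗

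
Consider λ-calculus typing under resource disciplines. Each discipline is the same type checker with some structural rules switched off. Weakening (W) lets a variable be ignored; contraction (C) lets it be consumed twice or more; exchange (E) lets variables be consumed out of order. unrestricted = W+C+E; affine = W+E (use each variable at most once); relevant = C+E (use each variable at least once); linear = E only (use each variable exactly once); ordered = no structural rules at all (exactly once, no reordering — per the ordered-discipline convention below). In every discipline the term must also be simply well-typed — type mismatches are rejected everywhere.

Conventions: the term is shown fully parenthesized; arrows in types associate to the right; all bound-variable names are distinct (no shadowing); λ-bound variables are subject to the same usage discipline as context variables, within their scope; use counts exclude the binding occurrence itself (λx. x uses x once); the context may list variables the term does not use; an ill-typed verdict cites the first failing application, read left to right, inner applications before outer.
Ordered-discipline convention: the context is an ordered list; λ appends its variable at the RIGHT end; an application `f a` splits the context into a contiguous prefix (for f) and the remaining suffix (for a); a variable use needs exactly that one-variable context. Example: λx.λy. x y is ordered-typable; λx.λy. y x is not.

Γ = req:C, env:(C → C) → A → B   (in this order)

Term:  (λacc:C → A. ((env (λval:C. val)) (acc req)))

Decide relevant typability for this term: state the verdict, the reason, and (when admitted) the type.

yes — at least one use each (req, env, acc, val); term : (C → A) → B
usage: req ×1, env ×1, acc [bound] ×1, val [bound] ×1
left-to-right use order: env, val, acc, req
typing: well-typed — term : (C → A) → B
across the five disciplines: ordered ✗; linear ✓; affine ✓; relevant ✓; unrestricted ✓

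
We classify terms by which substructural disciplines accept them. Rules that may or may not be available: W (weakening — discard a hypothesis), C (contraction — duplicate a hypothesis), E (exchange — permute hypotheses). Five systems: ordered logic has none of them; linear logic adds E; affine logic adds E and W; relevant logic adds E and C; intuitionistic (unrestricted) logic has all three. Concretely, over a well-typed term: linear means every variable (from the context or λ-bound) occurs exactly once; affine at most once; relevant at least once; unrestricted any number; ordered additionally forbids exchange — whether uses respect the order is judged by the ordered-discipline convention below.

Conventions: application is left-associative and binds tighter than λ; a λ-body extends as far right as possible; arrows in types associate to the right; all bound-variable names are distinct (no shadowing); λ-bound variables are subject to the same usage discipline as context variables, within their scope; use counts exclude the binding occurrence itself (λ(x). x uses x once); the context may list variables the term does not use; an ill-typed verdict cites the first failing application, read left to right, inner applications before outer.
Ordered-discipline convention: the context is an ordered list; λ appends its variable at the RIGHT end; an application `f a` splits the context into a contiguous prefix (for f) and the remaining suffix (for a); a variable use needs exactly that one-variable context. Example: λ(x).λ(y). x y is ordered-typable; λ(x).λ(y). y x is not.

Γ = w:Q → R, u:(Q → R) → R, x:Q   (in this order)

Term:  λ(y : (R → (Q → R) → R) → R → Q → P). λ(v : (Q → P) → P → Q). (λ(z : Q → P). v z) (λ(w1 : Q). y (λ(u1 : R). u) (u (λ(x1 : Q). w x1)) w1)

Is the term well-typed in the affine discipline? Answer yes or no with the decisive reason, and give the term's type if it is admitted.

no — uses contraction: u ×2
counts: w: 1×; u: 2×; x: 0×; y [bound]: 1×; v [bound]: 1×; z [bound]: 1×; w1 [bound]: 1×; u1 [bound]: 0×; x1 [bound]: 1×
order of uses: v, z, y, u, u, w, x1, w1
typing: well-typed at ((R → (Q → R) → R) → R → Q → P) → ((Q → P) → P → Q) → P → Q
all disciplines: ordered ✗ | linear ✗ | affine ✗ | relevant ✗ | unrestricted ✓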